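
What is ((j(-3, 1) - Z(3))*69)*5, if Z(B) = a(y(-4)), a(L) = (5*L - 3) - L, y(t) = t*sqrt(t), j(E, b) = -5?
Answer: -690 + 11040*I ≈ -690.0 + 11040.0*I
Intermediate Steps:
y(t) = t**(3/2)
a(L) = -3 + 4*L (a(L) = (-3 + 5*L) - L = -3 + 4*L)
Z(B) = -3 - 32*I (Z(B) = -3 + 4*(-4)**(3/2) = -3 + 4*(-8*I) = -3 - 32*I)
((j(-3, 1) - Z(3))*69)*5 = ((-5 - (-3 - 32*I))*69)*5 = ((-5 + (3 + 32*I))*69)*5 = ((-2 + 32*I)*69)*5 = (-138 + 2208*I)*5 = -690 + 11040*I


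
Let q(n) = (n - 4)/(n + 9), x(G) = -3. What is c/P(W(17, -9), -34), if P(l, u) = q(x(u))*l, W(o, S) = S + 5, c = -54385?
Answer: -163155/14 ≈ -11654.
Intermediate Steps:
q(n) = (-4 + n)/(9 + n)
W(o, S) = 5 + S
P(l, u) = -7*l/6 (P(l, u) = ((-4 - 3)/(9 - 3))*l = (-7/6)*l = ((⅙)*(-7))*l = -7*l/6)
c/P(W(17, -9), -34) = -54385*(-6/(7*(5 - 9))) = -54385/((-7/6*(-4))) = -54385/14/3 = -54385*3/14 = -163155/14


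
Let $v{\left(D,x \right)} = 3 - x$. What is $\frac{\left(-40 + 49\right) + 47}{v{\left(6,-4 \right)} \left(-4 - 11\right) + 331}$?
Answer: $\frac{28}{113} \approx 0.24779$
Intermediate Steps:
$\frac{\left(-40 + 49\right) + 47}{v{\left(6,-4 \right)} \left(-4 - 11\right) + 331} = \frac{\left(-40 + 49\right) + 47}{\left(3 - -4\right) \left(-4 - 11\right) + 331} = \frac{9 + 47}{\left(3 + 4\right) \left(-15\right) + 331} = \frac{56}{7 \left(-15\right) + 331} = \frac{56}{-105 + 331} = \frac{56}{226} = 56 \cdot \frac{1}{226} = \frac{28}{113}$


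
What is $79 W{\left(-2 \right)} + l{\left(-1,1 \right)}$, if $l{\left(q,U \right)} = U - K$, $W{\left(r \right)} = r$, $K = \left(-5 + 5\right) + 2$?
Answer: $-159$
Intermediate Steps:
$K = 2$ ($K = 0 + 2 = 2$)
$l{\left(q,U \right)} = -2 + U$ ($l{\left(q,U \right)} = U - 2 = -2 + U$)
$79 W{\left(-2 \right)} + l{\left(-1,1 \right)} = 79 \left(-2\right) + \left(-2 + 1\right) = -158 - 1 = -159$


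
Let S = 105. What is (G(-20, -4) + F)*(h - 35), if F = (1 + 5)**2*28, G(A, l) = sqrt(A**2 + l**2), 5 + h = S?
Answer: 65520 + 260*sqrt(26) ≈ 66846.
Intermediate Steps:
h = 100 (h = -5 + 105 = 100)
F = 1008 (F = 6**2*28 = 36*28 = 1008)
(G(-20, -4) + F)*(h - 35) = (sqrt((-20)**2 + (-4)**2) + 1008)*(100 - 35) = (sqrt(400 + 16) + 1008)*65 = (sqrt(416) + 1008)*65 = (4*sqrt(26) + 1008)*65 = (1008 + 4*sqrt(26))*65 = 65520 + 260*sqrt(26)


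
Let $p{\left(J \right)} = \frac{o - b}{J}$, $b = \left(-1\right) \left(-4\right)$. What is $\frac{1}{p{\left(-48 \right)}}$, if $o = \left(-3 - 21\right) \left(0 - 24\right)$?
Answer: $- \frac{12}{143} \approx -0.083916$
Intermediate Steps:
$b = 4$
$o = 576$ ($o = \left(-24\right) \left(-24\right) = 576$)
$p{\left(J \right)} = \frac{572}{J}$ ($p{\left(J \right)} = \frac{576 - 4}{J} = \frac{572}{J}$)
$\frac{1}{p{\left(-48 \right)}} = \frac{1}{572 \frac{1}{-48}} = \frac{1}{572 \left(- \frac{1}{48}\right)} = \frac{1}{- \frac{143}{12}} = - \frac{12}{143}$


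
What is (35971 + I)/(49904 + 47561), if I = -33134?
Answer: 2837/97465 ≈ 0.029108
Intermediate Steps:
(35971 + I)/(49904 + 47561) = (35971 - 33134)/(49904 + 47561) = 2837/97465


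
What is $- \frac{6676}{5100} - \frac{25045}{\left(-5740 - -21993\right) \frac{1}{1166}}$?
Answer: $- \frac{37260275507}{20722575} \approx -1798.1$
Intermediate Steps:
$- \frac{6676}{5100} - \frac{25045}{\left(-5740 - -21993\right) \frac{1}{1166}} = \left(-6676\right) \frac{1}{5100} - \frac{25045}{\left(-5740 + 21993\right) \frac{1}{1166}} = - \frac{1669}{1275} - \frac{25045}{16253 \cdot \frac{1}{1166}} = - \frac{1669}{1275} - \frac{25045}{\frac{16253}{1166}} = - \frac{1669}{1275} - \frac{29202470}{16253} = - \frac{37260275507}{20722575}$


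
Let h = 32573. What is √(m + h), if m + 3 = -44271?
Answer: I*√11701 ≈ 108.17*I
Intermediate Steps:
m = -44274 (m = -3 - 44271 = -44274)
√(m + h) = √(-44274 + 32573) = √(-11701) = I*√11701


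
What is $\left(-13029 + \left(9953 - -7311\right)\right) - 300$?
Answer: $3935$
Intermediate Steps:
$\left(-13029 + \left(9953 - -7311\right)\right) - 300 = \left(-13029 + \left(9953 + 7311\right)\right) - 300 = \left(-13029 + 17264\right) - 300 = 4235 - 300 = 3935$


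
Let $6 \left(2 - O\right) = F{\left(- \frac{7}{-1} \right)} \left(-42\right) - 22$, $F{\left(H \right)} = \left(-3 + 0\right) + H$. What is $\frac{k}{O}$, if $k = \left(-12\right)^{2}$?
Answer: $\frac{432}{101} \approx 4.2772$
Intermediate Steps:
$F{\left(H \right)} = -3 + H$
$O = \frac{101}{3}$ ($O = 2 - \frac{\left(-3 - \frac{7}{-1}\right) \left(-42\right) - 22}{6} = 2 - \frac{\left(-3 - -7\right) \left(-42\right) - 22}{6} = 2 - \frac{\left(-3 + 7\right) \left(-42\right) - 22}{6} = 2 - \frac{4 \left(-42\right) - 22}{6} = 2 - \frac{-168 - 22}{6} = 2 - - \frac{95}{3} = 2 + \frac{95}{3} = \frac{101}{3} \approx 33.667$)
$k = 144$
$\frac{k}{O} = \frac{144}{\frac{101}{3}} = 144 \cdot \frac{3}{101} = \frac{432}{101}$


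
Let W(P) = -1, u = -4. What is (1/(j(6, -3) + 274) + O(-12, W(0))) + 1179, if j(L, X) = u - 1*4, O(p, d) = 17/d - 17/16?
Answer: 2470483/2128 ≈ 1160.9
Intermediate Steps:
O(p, d) = -17/16 + 17/d (O(p, d) = 17/d - 17*1/16 = 17/d - 17/16 = -17/16 + 17/d)
j(L, X) = -8 (j(L, X) = -4 - 1*4 = -4 - 4 = -8)
(1/(j(6, -3) + 274) + O(-12, W(0))) + 1179 = (1/(-8 + 274) + (-17/16 + 17/(-1))) + 1179 = (1/266 + (-17/16 + 17*(-1))) + 1179 = (1/266 + (-17/16 - 17)) + 1179 = (1/266 - 289/16) + 1179 = -38429/2128 + 1179 = 2470483/2128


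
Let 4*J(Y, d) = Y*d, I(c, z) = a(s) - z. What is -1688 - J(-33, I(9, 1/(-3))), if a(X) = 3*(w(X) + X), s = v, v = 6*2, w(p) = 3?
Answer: -1314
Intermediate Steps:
v = 12
s = 12
a(X) = 9 + 3*X (a(X) = 3*(3 + X) = 9 + 3*X)
I(c, z) = 45 - z (I(c, z) = (9 + 3*12) - z = (9 + 36) - z = 45 - z)
J(Y, d) = Y*d/4 (J(Y, d) = (Y*d)/4 = Y*d/4)
-1688 - J(-33, I(9, 1/(-3))) = -1688 - (-33)*(45 - 1/(-3))/4 = -1688 - (-33)*(45 - 1*(-1/3))/4 = -1688 - (-33)*(45 + 1/3)/4 = -1688 - (-33)*136/(4*3) = -1688 - 1*(-374) = -1688 + 374 = -1314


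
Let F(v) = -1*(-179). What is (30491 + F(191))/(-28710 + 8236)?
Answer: -15335/10237 ≈ -1.4980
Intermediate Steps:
F(v) = 179
(30491 + F(191))/(-28710 + 8236) = (30491 + 179)/(-28710 + 8236) = 30670/(-20474) = 30670*(-1/20474) = -15335/10237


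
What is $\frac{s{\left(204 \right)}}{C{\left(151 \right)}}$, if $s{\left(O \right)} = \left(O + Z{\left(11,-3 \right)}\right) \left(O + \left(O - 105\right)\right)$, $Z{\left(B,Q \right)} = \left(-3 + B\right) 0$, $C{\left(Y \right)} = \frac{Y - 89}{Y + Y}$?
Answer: $\frac{9333612}{31} \approx 3.0108 \cdot 10^{5}$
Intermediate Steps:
$C{\left(Y \right)} = \frac{-89 + Y}{2 Y}$
$Z{\left(B,Q \right)} = 0$
$s{\left(O \right)} = O \left(-105 + 2 O\right)$ ($s{\left(O \right)} = \left(O + 0\right) \left(O + \left(O - 105\right)\right) = O \left(O + \left(O - 105\right)\right) = O \left(O + \left(-105 + O\right)\right) = O \left(-105 + 2 O\right)$)
$\frac{s{\left(204 \right)}}{C{\left(151 \right)}} = \frac{204 \left(-105 + 2 \cdot 204\right)}{\frac{1}{2} \cdot \frac{1}{151} \left(-89 + 151\right)} = \frac{204 \left(-105 + 408\right)}{\frac{1}{2} \cdot \frac{1}{151} \cdot 62} = \frac{204 \cdot 303}{\frac{31}{151}} = 61812 \cdot \frac{151}{31} = \frac{9333612}{31}$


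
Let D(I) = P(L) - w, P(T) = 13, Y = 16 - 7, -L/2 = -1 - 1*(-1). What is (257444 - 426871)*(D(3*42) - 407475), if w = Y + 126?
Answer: 69057936919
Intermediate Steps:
L = 0 (L = -2*(-1 - 1*(-1)) = -2*(-1 + 1) = -2*0 = 0)
Y = 9
w = 135 (w = 9 + 126 = 135)
D(I) = -122 (D(I) = 13 - 1*135 = 13 - 135 = -122)
(257444 - 426871)*(D(3*42) - 407475) = (257444 - 426871)*(-122 - 407475) = -169427*(-407597) = 69057936919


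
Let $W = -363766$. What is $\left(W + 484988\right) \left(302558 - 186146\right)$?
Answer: $14111695464$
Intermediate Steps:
$\left(W + 484988\right) \left(302558 - 186146\right) = \left(-363766 + 484988\right) \left(302558 - 186146\right) = 121222 \cdot 116412 = 14111695464$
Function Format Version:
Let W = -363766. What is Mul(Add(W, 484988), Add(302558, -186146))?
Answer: 14111695464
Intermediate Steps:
Mul(Add(W, 484988), Add(302558, -186146)) = Mul(Add(-363766, 484988), Add(302558, -186146)) = Mul(121222, 116412) = 14111695464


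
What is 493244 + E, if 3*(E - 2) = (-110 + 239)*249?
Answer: 503953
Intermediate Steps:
E = 10709 (E = 2 + ((-110 + 239)*249)/3 = 2 + (129*249)/3 = 2 + (⅓)*32121 = 2 + 10707 = 10709)
493244 + E = 493244 + 10709 = 503953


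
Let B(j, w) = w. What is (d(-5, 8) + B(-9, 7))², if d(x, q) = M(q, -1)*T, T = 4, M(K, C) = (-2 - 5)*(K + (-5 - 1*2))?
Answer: 441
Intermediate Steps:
M(K, C) = 49 - 7*K (M(K, C) = -7*(K + (-5 - 2)) = -7*(K - 7) = -7*(-7 + K) = 49 - 7*K)
d(x, q) = 196 - 28*q (d(x, q) = (49 - 7*q)*4 = 196 - 28*q)
(d(-5, 8) + B(-9, 7))² = ((196 - 28*8) + 7)² = ((196 - 224) + 7)² = (-28 + 7)² = (-21)² = 441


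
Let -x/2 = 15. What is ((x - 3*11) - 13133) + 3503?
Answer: -9693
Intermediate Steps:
x = -30 (x = -2*15 = -30)
((x - 3*11) - 13133) + 3503 = ((-30 - 3*11) - 13133) + 3503 = ((-30 - 33) - 13133) + 3503 = (-63 - 13133) + 3503 = -13196 + 3503 = -9693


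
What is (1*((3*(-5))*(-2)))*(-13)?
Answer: -390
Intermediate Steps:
(1*((3*(-5))*(-2)))*(-13) = (1*(-15*(-2)))*(-13) = (1*30)*(-13) = 30*(-13) = -390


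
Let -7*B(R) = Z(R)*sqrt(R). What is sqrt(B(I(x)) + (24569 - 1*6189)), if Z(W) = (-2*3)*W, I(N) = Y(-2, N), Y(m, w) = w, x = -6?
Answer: 2*sqrt(225155 - 63*I*sqrt(6))/7 ≈ 135.57 - 0.04646*I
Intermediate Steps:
I(N) = N
Z(W) = -6*W
B(R) = 6*R**(3/2)/7 (B(R) = -(-6*R)*sqrt(R)/7 = -(-6)*R**(3/2)/7 = 6*R**(3/2)/7)
sqrt(B(I(x)) + (24569 - 1*6189)) = sqrt(6*(-6)**(3/2)/7 + (24569 - 1*6189)) = sqrt(6*(-6*I*sqrt(6))/7 + (24569 - 6189)) = sqrt(-36*I*sqrt(6)/7 + 18380) = sqrt(18380 - 36*I*sqrt(6)/7)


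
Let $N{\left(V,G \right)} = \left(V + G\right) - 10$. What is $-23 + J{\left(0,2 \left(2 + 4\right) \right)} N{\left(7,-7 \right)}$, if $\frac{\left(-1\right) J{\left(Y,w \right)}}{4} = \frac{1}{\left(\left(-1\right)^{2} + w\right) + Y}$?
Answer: $- \frac{259}{13} \approx -19.923$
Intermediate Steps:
$N{\left(V,G \right)} = -10 + G + V$ ($N{\left(V,G \right)} = \left(G + V\right) - 10 = -10 + G + V$)
$J{\left(Y,w \right)} = - \frac{4}{1 + Y + w}$ ($J{\left(Y,w \right)} = - \frac{4}{\left(\left(-1\right)^{2} + w\right) + Y} = - \frac{4}{\left(1 + w\right) + Y} = - \frac{4}{1 + Y + w}$)
$-23 + J{\left(0,2 \left(2 + 4\right) \right)} N{\left(7,-7 \right)} = -23 + - \frac{4}{1 + 0 + 2 \left(2 + 4\right)} \left(-10 - 7 + 7\right) = -23 + - \frac{4}{1 + 0 + 2 \cdot 6} \left(-10\right) = -23 + - \frac{4}{1 + 0 + 12} \left(-10\right) = -23 + - \frac{4}{13} \left(-10\right) = -23 + \left(-4\right) \frac{1}{13} \left(-10\right) = -23 - - \frac{40}{13} = -23 + \frac{40}{13} = - \frac{259}{13}$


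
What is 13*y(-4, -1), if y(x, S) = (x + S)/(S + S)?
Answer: 65/2 ≈ 32.500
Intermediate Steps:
y(x, S) = (S + x)/(2*S) (y(x, S) = (S + x)/((2*S)) = (S + x)*(1/(2*S)) = (S + x)/(2*S))
13*y(-4, -1) = 13*((1/2)*(-1 - 4)/(-1)) = 13*((1/2)*(-1)*(-5)) = 13*(5/2) = 65/2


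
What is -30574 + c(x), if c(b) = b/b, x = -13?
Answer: -30573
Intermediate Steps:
c(b) = 1
-30574 + c(x) = -30574 + 1 = -30573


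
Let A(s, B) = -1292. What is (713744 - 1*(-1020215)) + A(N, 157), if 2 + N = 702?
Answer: 1732667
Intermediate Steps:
N = 700 (N = -2 + 702 = 700)
(713744 - 1*(-1020215)) + A(N, 157) = (713744 - 1*(-1020215)) - 1292 = (713744 + 1020215) - 1292 = 1733959 - 1292 = 1732667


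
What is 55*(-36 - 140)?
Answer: -9680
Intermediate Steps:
55*(-36 - 140) = 55*(-176) = -9680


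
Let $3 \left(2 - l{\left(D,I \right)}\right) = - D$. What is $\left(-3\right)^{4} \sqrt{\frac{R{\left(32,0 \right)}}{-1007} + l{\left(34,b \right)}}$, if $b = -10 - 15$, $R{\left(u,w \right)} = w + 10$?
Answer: $\frac{135 \sqrt{4863810}}{1007} \approx 295.66$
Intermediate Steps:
$R{\left(u,w \right)} = 10 + w$
$b = -25$ ($b = -10 - 15 = -25$)
$l{\left(D,I \right)} = 2 + \frac{D}{3}$ ($l{\left(D,I \right)} = 2 - \frac{\left(-1\right) D}{3} = 2 + \frac{D}{3}$)
$\left(-3\right)^{4} \sqrt{\frac{R{\left(32,0 \right)}}{-1007} + l{\left(34,b \right)}} = \left(-3\right)^{4} \sqrt{\frac{10 + 0}{-1007} + \left(2 + \frac{1}{3} \cdot 34\right)} = 81 \sqrt{10 \left(- \frac{1}{1007}\right) + \left(2 + \frac{34}{3}\right)} = 81 \sqrt{- \frac{10}{1007} + \frac{40}{3}} = 81 \sqrt{\frac{40250}{3021}} = 81 \frac{5 \sqrt{4863810}}{3021} = \frac{135 \sqrt{4863810}}{1007}$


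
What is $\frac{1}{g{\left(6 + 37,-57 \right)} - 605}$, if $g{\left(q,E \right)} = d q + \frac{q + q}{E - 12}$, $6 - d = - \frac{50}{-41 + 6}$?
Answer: $- \frac{483}{197873} \approx -0.002441$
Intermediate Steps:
$d = \frac{32}{7}$ ($d = 6 - - \frac{50}{-41 + 6} = 6 - - \frac{50}{-35} = 6 - \left(-50\right) \left(- \frac{1}{35}\right) = 6 - \frac{10}{7} = \frac{32}{7} \approx 4.5714$)
$g{\left(q,E \right)} = \frac{32 q}{7} + \frac{2 q}{-12 + E}$ ($g{\left(q,E \right)} = \frac{32 q}{7} + \frac{q + q}{E - 12} = \frac{32 q}{7} + \frac{2 q}{-12 + E}$)
$\frac{1}{g{\left(6 + 37,-57 \right)} - 605} = \frac{1}{\frac{2 \left(6 + 37\right) \left(-185 + 16 \left(-57\right)\right)}{7 \left(-12 - 57\right)} - 605} = \frac{1}{\frac{2}{7} \cdot 43 \frac{1}{-69} \left(-185 - 912\right) - 605} = \frac{1}{\frac{2}{7} \cdot 43 \left(- \frac{1}{69}\right) \left(-1097\right) - 605} = \frac{1}{\frac{94342}{483} - 605} = \frac{1}{- \frac{197873}{483}} = - \frac{483}{197873}$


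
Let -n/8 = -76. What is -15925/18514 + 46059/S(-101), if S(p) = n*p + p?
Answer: -610755717/379592542 ≈ -1.6090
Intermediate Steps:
n = 608 (n = -8*(-76) = 608)
S(p) = 609*p (S(p) = 608*p + p = 609*p)
-15925/18514 + 46059/S(-101) = -15925/18514 + 46059/((609*(-101))) = -15925*1/18514 + 46059/(-61509) = -15925/18514 + 46059*(-1/61509) = -15925/18514 - 15353/20503 = -610755717/379592542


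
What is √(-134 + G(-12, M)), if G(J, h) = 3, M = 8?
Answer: I*√131 ≈ 11.446*I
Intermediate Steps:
√(-134 + G(-12, M)) = √(-134 + 3) = √(-131) = I*√131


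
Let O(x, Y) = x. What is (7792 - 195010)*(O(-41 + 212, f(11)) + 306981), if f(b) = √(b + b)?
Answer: -57504383136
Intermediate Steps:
f(b) = √2*√b (f(b) = √(2*b) = √2*√b)
(7792 - 195010)*(O(-41 + 212, f(11)) + 306981) = (7792 - 195010)*((-41 + 212) + 306981) = -187218*(171 + 306981) = -187218*307152 = -57504383136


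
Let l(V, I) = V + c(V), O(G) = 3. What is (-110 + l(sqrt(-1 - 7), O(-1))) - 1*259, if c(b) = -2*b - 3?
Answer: -372 - 2*I*sqrt(2) ≈ -372.0 - 2.8284*I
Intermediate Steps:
c(b) = -3 - 2*b
l(V, I) = -3 - V (l(V, I) = V + (-3 - 2*V) = -3 - V)
(-110 + l(sqrt(-1 - 7), O(-1))) - 1*259 = (-110 + (-3 - sqrt(-1 - 7))) - 1*259 = (-110 + (-3 - sqrt(-8))) - 259 = (-110 + (-3 - 2*I*sqrt(2))) - 259 = (-113 - 2*I*sqrt(2)) - 259 = -372 - 2*I*sqrt(2)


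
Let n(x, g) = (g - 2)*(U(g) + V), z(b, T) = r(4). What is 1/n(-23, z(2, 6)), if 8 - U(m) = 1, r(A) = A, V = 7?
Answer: 1/28 ≈ 0.035714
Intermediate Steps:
U(m) = 7 (U(m) = 8 - 1*1 = 8 - 1 = 7)
z(b, T) = 4
n(x, g) = -28 + 14*g (n(x, g) = (g - 2)*(7 + 7) = (-2 + g)*14 = -28 + 14*g)
1/n(-23, z(2, 6)) = 1/(-28 + 14*4) = 1/(-28 + 56) = 1/28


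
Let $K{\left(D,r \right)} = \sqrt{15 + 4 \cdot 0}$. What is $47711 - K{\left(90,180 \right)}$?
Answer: $47711 - \sqrt{15} \approx 47707.0$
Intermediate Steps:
$K{\left(D,r \right)} = \sqrt{15}$ ($K{\left(D,r \right)} = \sqrt{15 + 0} = \sqrt{15}$)
$47711 - K{\left(90,180 \right)} = 47711 - \sqrt{15}$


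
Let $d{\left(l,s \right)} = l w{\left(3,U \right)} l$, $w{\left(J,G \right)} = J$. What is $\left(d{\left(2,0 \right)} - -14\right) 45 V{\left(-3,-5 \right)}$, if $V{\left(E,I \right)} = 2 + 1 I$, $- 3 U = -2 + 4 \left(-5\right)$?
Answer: $-3510$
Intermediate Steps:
$U = \frac{22}{3}$ ($U = - \frac{-2 + 4 \left(-5\right)}{3} = - \frac{-2 - 20}{3} = \left(- \frac{1}{3}\right) \left(-22\right) = \frac{22}{3} \approx 7.3333$)
$V{\left(E,I \right)} = 2 + I$
$d{\left(l,s \right)} = 3 l^{2}$ ($d{\left(l,s \right)} = l 3 l = 3 l l = 3 l^{2}$)
$\left(d{\left(2,0 \right)} - -14\right) 45 V{\left(-3,-5 \right)} = \left(3 \cdot 2^{2} - -14\right) 45 \left(2 - 5\right) = \left(3 \cdot 4 + 14\right) 45 \left(-3\right) = \left(12 + 14\right) 45 \left(-3\right) = 26 \cdot 45 \left(-3\right) = 1170 \left(-3\right) = -3510$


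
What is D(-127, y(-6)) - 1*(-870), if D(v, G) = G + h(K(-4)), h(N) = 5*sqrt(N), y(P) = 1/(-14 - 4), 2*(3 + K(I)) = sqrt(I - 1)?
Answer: 15659/18 + 5*sqrt(-12 + 2*I*sqrt(5))/2 ≈ 871.53 + 8.8045*I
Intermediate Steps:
K(I) = -3 + sqrt(-1 + I)/2 (K(I) = -3 + sqrt(I - 1)/2 = -3 + sqrt(-1 + I)/2)
y(P) = -1/18 (y(P) = 1/(-18) = -1/18)
D(v, G) = G + 5*sqrt(-3 + I*sqrt(5)/2) (D(v, G) = G + 5*sqrt(-3 + sqrt(-1 - 4)/2) = G + 5*sqrt(-3 + sqrt(-5)/2) = G + 5*sqrt(-3 + (I*sqrt(5))/2) = G + 5*sqrt(-3 + I*sqrt(5)/2))
D(-127, y(-6)) - 1*(-870) = (-1/18 + 5*sqrt(-12 + 2*I*sqrt(5))/2) - 1*(-870) = (-1/18 + 5*sqrt(-12 + 2*I*sqrt(5))/2) + 870 = 15659/18 + 5*sqrt(-12 + 2*I*sqrt(5))/2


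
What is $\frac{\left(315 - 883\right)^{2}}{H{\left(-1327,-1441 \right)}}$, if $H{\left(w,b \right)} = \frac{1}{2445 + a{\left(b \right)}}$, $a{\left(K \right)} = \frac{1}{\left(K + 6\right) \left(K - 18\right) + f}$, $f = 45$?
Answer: $\frac{825775638847712}{1046855} \approx 7.8882 \cdot 10^{8}$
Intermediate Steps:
$a{\left(K \right)} = \frac{1}{45 + \left(-18 + K\right) \left(6 + K\right)}$ ($a{\left(K \right)} = \frac{1}{\left(K + 6\right) \left(K - 18\right) + 45} = \frac{1}{\left(6 + K\right) \left(-18 + K\right) + 45} = \frac{1}{\left(-18 + K\right) \left(6 + K\right) + 45} = \frac{1}{45 + \left(-18 + K\right) \left(6 + K\right)}$)
$H{\left(w,b \right)} = \frac{1}{2445 + \frac{1}{-63 + b^{2} - 12 b}}$
$\frac{\left(315 - 883\right)^{2}}{H{\left(-1327,-1441 \right)}} = \frac{\left(315 - 883\right)^{2}}{\frac{1}{-154034 - -42278940 + 2445 \left(-1441\right)^{2}} \left(-63 + \left(-1441\right)^{2} - -17292\right)} = \frac{\left(-568\right)^{2}}{\frac{1}{-154034 + 42278940 + 2445 \cdot 2076481} \left(-63 + 2076481 + 17292\right)} = \frac{322624}{\frac{1}{-154034 + 42278940 + 5076996045} \cdot 2093710} = \frac{322624}{\frac{1}{5119120951} \cdot 2093710} = \frac{322624}{\frac{2093710}{5119120951}} = 322624 \cdot \frac{5119120951}{2093710} = \frac{825775638847712}{1046855}$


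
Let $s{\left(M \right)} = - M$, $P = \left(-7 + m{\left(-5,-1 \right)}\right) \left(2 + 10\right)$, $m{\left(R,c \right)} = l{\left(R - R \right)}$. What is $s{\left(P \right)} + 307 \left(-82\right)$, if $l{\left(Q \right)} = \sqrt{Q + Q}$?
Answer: $-25090$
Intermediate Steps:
$l{\left(Q \right)} = \sqrt{2} \sqrt{Q}$ ($l{\left(Q \right)} = \sqrt{2 Q} = \sqrt{2} \sqrt{Q}$)
$m{\left(R,c \right)} = 0$ ($m{\left(R,c \right)} = \sqrt{2} \sqrt{R - R} = \sqrt{2} \sqrt{0} = \sqrt{2} \cdot 0 = 0$)
$P = -84$ ($P = \left(-7 + 0\right) \left(2 + 10\right) = \left(-7\right) 12 = -84$)
$s{\left(P \right)} + 307 \left(-82\right) = \left(-1\right) \left(-84\right) + 307 \left(-82\right) = 84 - 25174 = -25090$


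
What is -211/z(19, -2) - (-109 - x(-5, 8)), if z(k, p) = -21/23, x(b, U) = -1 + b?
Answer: 7016/21 ≈ 334.10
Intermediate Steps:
z(k, p) = -21/23 (z(k, p) = -21*1/23 = -21/23)
-211/z(19, -2) - (-109 - x(-5, 8)) = -211/(-21/23) - (-109 - (-1 - 5)) = -211*(-23/21) - (-109 - 1*(-6)) = 4853/21 - (-109 + 6) = 4853/21 - 1*(-103) = 4853/21 + 103 = 7016/21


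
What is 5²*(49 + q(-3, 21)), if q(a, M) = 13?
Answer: 1550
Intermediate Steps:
5²*(49 + q(-3, 21)) = 5²*(49 + 13) = 25*62 = 1550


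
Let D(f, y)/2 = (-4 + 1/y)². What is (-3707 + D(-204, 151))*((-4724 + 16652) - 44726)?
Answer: 2748344127022/22801 ≈ 1.2054e+8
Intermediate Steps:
D(f, y) = 2*(-4 + 1/y)²
(-3707 + D(-204, 151))*((-4724 + 16652) - 44726) = (-3707 + 2*(-1 + 4*151)²/151²)*((-4724 + 16652) - 44726) = (-3707 + 2*(1/22801)*(-1 + 604)²)*(11928 - 44726) = (-3707 + 2*(1/22801)*603²)*(-32798) = (-3707 + 2*(1/22801)*363609)*(-32798) = (-3707 + 727218/22801)*(-32798) = -83796089/22801*(-32798) = 2748344127022/22801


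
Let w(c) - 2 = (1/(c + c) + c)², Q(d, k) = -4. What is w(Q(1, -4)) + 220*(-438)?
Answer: -6165823/64 ≈ -96341.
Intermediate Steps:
w(c) = 2 + (c + 1/(2*c))² (w(c) = 2 + (1/(c + c) + c)² = 2 + (1/(2*c) + c)² = 2 + (c + 1/(2*c))²)
w(Q(1, -4)) + 220*(-438) = (3 + (-4)² + (¼)/(-4)²) + 220*(-438) = (3 + 16 + (¼)*(1/16)) - 96360 = (3 + 16 + 1/64) - 96360 = 1217/64 - 96360 = -6165823/64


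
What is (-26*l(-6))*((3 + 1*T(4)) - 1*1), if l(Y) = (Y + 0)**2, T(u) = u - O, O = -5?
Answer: -10296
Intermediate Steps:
T(u) = 5 + u (T(u) = u - 1*(-5) = u + 5 = 5 + u)
l(Y) = Y**2
(-26*l(-6))*((3 + 1*T(4)) - 1*1) = (-26*(-6)**2)*((3 + 1*(5 + 4)) - 1*1) = (-26*36)*((3 + 1*9) - 1) = -936*((3 + 9) - 1) = -936*(12 - 1) = -936*11 = -10296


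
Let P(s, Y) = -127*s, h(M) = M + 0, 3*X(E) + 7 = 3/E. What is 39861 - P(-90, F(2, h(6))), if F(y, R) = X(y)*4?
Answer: 28431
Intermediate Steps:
X(E) = -7/3 + 1/E (X(E) = -7/3 + (3/E)/3 = -7/3 + 1/E)
h(M) = M
F(y, R) = -28/3 + 4/y (F(y, R) = (-7/3 + 1/y)*4 = -28/3 + 4/y)
39861 - P(-90, F(2, h(6))) = 39861 - (-127)*(-90) = 39861 - 1*11430 = 39861 - 11430 = 28431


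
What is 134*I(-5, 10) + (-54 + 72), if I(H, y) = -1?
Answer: -116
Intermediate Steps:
134*I(-5, 10) + (-54 + 72) = 134*(-1) + (-54 + 72) = -134 + 18 = -116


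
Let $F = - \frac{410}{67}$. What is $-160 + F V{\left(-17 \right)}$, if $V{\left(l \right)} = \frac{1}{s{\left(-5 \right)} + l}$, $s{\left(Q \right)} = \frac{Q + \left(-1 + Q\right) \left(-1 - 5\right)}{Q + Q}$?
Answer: $- \frac{2150620}{13467} \approx -159.7$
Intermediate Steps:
$s{\left(Q \right)} = \frac{6 - 5 Q}{2 Q}$ ($s{\left(Q \right)} = \frac{Q + \left(-1 + Q\right) \left(-6\right)}{2 Q} = \left(Q - \left(-6 + 6 Q\right)\right) \frac{1}{2 Q} = \left(6 - 5 Q\right) \frac{1}{2 Q} = \frac{6 - 5 Q}{2 Q}$)
$V{\left(l \right)} = \frac{1}{- \frac{31}{10} + l}$ ($V{\left(l \right)} = \frac{1}{\left(- \frac{5}{2} + \frac{3}{-5}\right) + l} = \frac{1}{\left(- \frac{5}{2} + 3 \left(- \frac{1}{5}\right)\right) + l} = \frac{1}{\left(- \frac{5}{2} - \frac{3}{5}\right) + l} = \frac{1}{- \frac{31}{10} + l}$)
$F = - \frac{410}{67}$ ($F = \left(-410\right) \frac{1}{67} = - \frac{410}{67} \approx -6.1194$)
$-160 + F V{\left(-17 \right)} = -160 - \frac{410 \frac{10}{-31 + 10 \left(-17\right)}}{67} = -160 - \frac{410 \frac{10}{-31 - 170}}{67} = -160 - \frac{410 \frac{10}{-201}}{67} = -160 - \frac{410 \cdot 10 \left(- \frac{1}{201}\right)}{67} = -160 - - \frac{4100}{13467} = -160 + \frac{4100}{13467} = - \frac{2150620}{13467}$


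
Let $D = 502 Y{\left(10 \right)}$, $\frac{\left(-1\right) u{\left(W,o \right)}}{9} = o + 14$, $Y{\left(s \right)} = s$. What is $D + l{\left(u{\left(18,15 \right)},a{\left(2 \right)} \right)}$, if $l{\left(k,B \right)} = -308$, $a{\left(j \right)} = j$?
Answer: $4712$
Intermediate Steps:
$u{\left(W,o \right)} = -126 - 9 o$ ($u{\left(W,o \right)} = - 9 \left(o + 14\right) = - 9 \left(14 + o\right) = -126 - 9 o$)
$D = 5020$ ($D = 502 \cdot 10 = 5020$)
$D + l{\left(u{\left(18,15 \right)},a{\left(2 \right)} \right)} = 5020 - 308 = 4712$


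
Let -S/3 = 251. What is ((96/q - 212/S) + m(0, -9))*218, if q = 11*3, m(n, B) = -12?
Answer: -15907024/8283 ≈ -1920.4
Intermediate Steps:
q = 33
S = -753 (S = -3*251 = -753)
((96/q - 212/S) + m(0, -9))*218 = ((96/33 - 212/(-753)) - 12)*218 = ((96*(1/33) - 212*(-1/753)) - 12)*218 = ((32/11 + 212/753) - 12)*218 = (26428/8283 - 12)*218 = -72968/8283*218 = -15907024/8283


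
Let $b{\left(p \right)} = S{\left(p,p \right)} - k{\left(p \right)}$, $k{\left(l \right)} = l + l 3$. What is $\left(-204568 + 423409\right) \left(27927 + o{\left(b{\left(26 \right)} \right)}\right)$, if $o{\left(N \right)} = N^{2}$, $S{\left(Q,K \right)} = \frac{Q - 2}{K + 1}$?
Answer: $\frac{227833249637}{27} \approx 8.4383 \cdot 10^{9}$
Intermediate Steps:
$k{\left(l \right)} = 4 l$ ($k{\left(l \right)} = l + 3 l = 4 l$)
$S{\left(Q,K \right)} = \frac{-2 + Q}{1 + K}$
$b{\left(p \right)} = - 4 p + \frac{-2 + p}{1 + p}$ ($b{\left(p \right)} = \frac{-2 + p}{1 + p} - 4 p = - 4 p + \frac{-2 + p}{1 + p}$)
$\left(-204568 + 423409\right) \left(27927 + o{\left(b{\left(26 \right)} \right)}\right) = \left(-204568 + 423409\right) \left(27927 + \left(\frac{-2 + 26 - 104 \left(1 + 26\right)}{1 + 26}\right)^{2}\right) = 218841 \left(27927 + \left(\frac{-2 + 26 - 104 \cdot 27}{27}\right)^{2}\right) = 218841 \left(27927 + \left(\frac{-2 + 26 - 2808}{27}\right)^{2}\right) = 218841 \left(27927 + \left(\frac{1}{27} \left(-2784\right)\right)^{2}\right) = 218841 \left(27927 + \left(- \frac{928}{9}\right)^{2}\right) = 218841 \left(27927 + \frac{861184}{81}\right) = 218841 \cdot \frac{3123271}{81} = \frac{227833249637}{27}$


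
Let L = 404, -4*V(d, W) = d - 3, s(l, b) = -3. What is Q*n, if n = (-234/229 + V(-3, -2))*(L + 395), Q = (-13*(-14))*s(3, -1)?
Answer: -47769813/229 ≈ -2.0860e+5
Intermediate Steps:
V(d, W) = 3/4 - d/4 (V(d, W) = -(d - 3)/4 = -(-3 + d)/4 = 3/4 - d/4)
Q = -546 (Q = -13*(-14)*(-3) = 182*(-3) = -546)
n = 174981/458 (n = (-234/229 + (3/4 - 1/4*(-3)))*(404 + 395) = (-234*1/229 + (3/4 + 3/4))*799 = (-234/229 + 3/2)*799 = (219/458)*799 = 174981/458 ≈ 382.05)
Q*n = -546*174981/458 = -47769813/229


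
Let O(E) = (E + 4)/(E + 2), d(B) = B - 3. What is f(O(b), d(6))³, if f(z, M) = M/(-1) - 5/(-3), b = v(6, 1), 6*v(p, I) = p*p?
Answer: -64/27 ≈ -2.3704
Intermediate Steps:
v(p, I) = p²/6 (v(p, I) = (p*p)/6 = p²/6)
b = 6 (b = (⅙)*6² = (⅙)*36 = 6)
d(B) = -3 + B
O(E) = (4 + E)/(2 + E)
f(z, M) = 5/3 - M (f(z, M) = M*(-1) - 5*(-⅓) = -M + 5/3 = 5/3 - M)
f(O(b), d(6))³ = (5/3 - (-3 + 6))³ = (5/3 - 1*3)³ = (5/3 - 3)³ = (-4/3)³ = -64/27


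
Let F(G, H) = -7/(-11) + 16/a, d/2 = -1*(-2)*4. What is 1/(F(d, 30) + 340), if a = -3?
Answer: 33/11065 ≈ 0.0029824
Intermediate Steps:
d = 16 (d = 2*(-1*(-2)*4) = 2*(2*4) = 2*8 = 16)
F(G, H) = -155/33 (F(G, H) = -7/(-11) + 16/(-3) = -7*(-1/11) + 16*(-⅓) = 7/11 - 16/3 = -155/33)
1/(F(d, 30) + 340) = 1/(-155/33 + 340) = 1/(11065/33) = 33/11065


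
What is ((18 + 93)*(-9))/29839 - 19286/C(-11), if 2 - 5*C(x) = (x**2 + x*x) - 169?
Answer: 2877303841/2118569 ≈ 1358.1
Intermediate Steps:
C(x) = 171/5 - 2*x**2/5 (C(x) = 2/5 - ((x**2 + x*x) - 169)/5 = 2/5 - ((x**2 + x**2) - 169)/5 = 2/5 - (2*x**2 - 169)/5 = 2/5 - (-169 + 2*x**2)/5 = 2/5 + (169/5 - 2*x**2/5) = 171/5 - 2*x**2/5)
((18 + 93)*(-9))/29839 - 19286/C(-11) = ((18 + 93)*(-9))/29839 - 19286/(171/5 - 2/5*(-11)**2) = (111*(-9))*(1/29839) - 19286/(171/5 - 2/5*121) = -999*1/29839 - 19286/(171/5 - 242/5) = -999/29839 - 19286/(-71/5) = -999/29839 - 19286*(-5/71) = -999/29839 + 96430/71 = 2877303841/2118569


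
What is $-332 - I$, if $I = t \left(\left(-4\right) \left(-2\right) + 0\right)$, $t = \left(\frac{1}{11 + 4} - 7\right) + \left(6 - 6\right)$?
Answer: $- \frac{4148}{15} \approx -276.53$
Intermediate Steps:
$t = - \frac{104}{15}$ ($t = \left(\frac{1}{15} - 7\right) + \left(6 - 6\right) = \left(\frac{1}{15} - 7\right) + 0 = - \frac{104}{15} + 0 = - \frac{104}{15} \approx -6.9333$)
$I = - \frac{832}{15}$ ($I = - \frac{104 \left(\left(-4\right) \left(-2\right) + 0\right)}{15} = - \frac{104 \left(8 + 0\right)}{15} = \left(- \frac{104}{15}\right) 8 = - \frac{832}{15} \approx -55.467$)
$-332 - I = -332 - - \frac{832}{15} = -332 + \frac{832}{15} = - \frac{4148}{15}$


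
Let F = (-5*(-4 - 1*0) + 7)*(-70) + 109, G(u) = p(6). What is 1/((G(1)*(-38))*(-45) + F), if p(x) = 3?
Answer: 1/3349 ≈ 0.00029860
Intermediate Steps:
G(u) = 3
F = -1781 (F = (-5*(-4 + 0) + 7)*(-70) + 109 = (-5*(-4) + 7)*(-70) + 109 = (20 + 7)*(-70) + 109 = 27*(-70) + 109 = -1890 + 109 = -1781)
1/((G(1)*(-38))*(-45) + F) = 1/((3*(-38))*(-45) - 1781) = 1/(-114*(-45) - 1781) = 1/(5130 - 1781) = 1/3349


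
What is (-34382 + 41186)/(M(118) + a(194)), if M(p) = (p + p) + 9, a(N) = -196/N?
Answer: 31428/1127 ≈ 27.886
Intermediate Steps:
M(p) = 9 + 2*p (M(p) = 2*p + 9 = 9 + 2*p)
(-34382 + 41186)/(M(118) + a(194)) = (-34382 + 41186)/((9 + 2*118) - 196/194) = 6804/((9 + 236) - 196*1/194) = 6804/(245 - 98/97) = 6804/(23667/97) = 6804*(97/23667) = 31428/1127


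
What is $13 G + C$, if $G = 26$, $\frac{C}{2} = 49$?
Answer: $436$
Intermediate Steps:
$C = 98$ ($C = 2 \cdot 49 = 98$)
$13 G + C = 13 \cdot 26 + 98 = 338 + 98 = 436$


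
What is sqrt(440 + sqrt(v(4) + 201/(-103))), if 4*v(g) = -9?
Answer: sqrt(18671840 + 206*I*sqrt(178293))/206 ≈ 20.976 + 0.048859*I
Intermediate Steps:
v(g) = -9/4 (v(g) = (1/4)*(-9) = -9/4)
sqrt(440 + sqrt(v(4) + 201/(-103))) = sqrt(440 + sqrt(-9/4 + 201/(-103))) = sqrt(440 + sqrt(-9/4 + 201*(-1/103))) = sqrt(440 + sqrt(-9/4 - 201/103)) = sqrt(440 + sqrt(-1731/412)) = sqrt(440 + I*sqrt(178293)/206)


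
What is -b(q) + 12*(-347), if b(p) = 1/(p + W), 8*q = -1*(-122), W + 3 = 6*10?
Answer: -1203400/289 ≈ -4164.0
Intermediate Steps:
W = 57 (W = -3 + 6*10 = -3 + 60 = 57)
q = 61/4 (q = (-1*(-122))/8 = (1/8)*122 = 61/4 ≈ 15.250)
b(p) = 1/(57 + p) (b(p) = 1/(p + 57) = 1/(57 + p))
-b(q) + 12*(-347) = -1/(57 + 61/4) + 12*(-347) = -1/289/4 - 4164 = -1*4/289 - 4164 = -4/289 - 4164 = -1203400/289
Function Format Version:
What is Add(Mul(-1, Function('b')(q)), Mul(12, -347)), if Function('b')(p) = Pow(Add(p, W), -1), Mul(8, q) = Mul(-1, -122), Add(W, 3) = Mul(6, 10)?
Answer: Rational(-1203400, 289) ≈ -4164.0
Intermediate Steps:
W = 57 (W = Add(-3, Mul(6, 10)) = Add(-3, 60) = 57)
q = Rational(61, 4) (q = Mul(Rational(1, 8), Mul(-1, -122)) = Mul(Rational(1, 8), 122) = Rational(61, 4) ≈ 15.250)
Function('b')(p) = Pow(Add(57, p), -1) (Function('b')(p) = Pow(Add(p, 57), -1) = Pow(Add(57, p), -1))
Add(Mul(-1, Function('b')(q)), Mul(12, -347)) = Add(Mul(-1, Pow(Add(57, Rational(61, 4)), -1)), Mul(12, -347)) = Add(Mul(-1, Pow(Rational(289, 4), -1)), -4164) = Add(Mul(-1, Rational(4, 289)), -4164) = Add(Rational(-4, 289), -4164) = Rational(-1203400, 289)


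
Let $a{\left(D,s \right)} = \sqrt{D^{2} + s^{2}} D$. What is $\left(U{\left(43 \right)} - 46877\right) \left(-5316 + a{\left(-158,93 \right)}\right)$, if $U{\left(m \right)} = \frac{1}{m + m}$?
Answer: $\frac{10715517018}{43} + \frac{318482259 \sqrt{33613}}{43} \approx 1.6071 \cdot 10^{9}$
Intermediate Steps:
$U{\left(m \right)} = \frac{1}{2 m}$
$a{\left(D,s \right)} = D \sqrt{D^{2} + s^{2}}$
$\left(U{\left(43 \right)} - 46877\right) \left(-5316 + a{\left(-158,93 \right)}\right) = \left(\frac{1}{2 \cdot 43} - 46877\right) \left(-5316 - 158 \sqrt{\left(-158\right)^{2} + 93^{2}}\right) = \left(\frac{1}{2} \cdot \frac{1}{43} - 46877\right) \left(-5316 - 158 \sqrt{24964 + 8649}\right) = \left(\frac{1}{86} - 46877\right) \left(-5316 - 158 \sqrt{33613}\right) = - \frac{4031421 \left(-5316 - 158 \sqrt{33613}\right)}{86} = \frac{10715517018}{43} + \frac{318482259 \sqrt{33613}}{43}$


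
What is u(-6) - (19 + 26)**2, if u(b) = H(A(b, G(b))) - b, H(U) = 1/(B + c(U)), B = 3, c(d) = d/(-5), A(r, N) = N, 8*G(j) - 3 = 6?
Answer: -224069/111 ≈ -2018.6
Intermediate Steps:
G(j) = 9/8 (G(j) = 3/8 + (1/8)*6 = 3/8 + 3/4 = 9/8)
c(d) = -d/5 (c(d) = d*(-1/5) = -d/5)
H(U) = 1/(3 - U/5)
u(b) = 40/111 - b (u(b) = -5/(-15 + 9/8) - b = -5/(-111/8) - b = -5*(-8/111) - b = 40/111 - b)
u(-6) - (19 + 26)**2 = (40/111 - 1*(-6)) - (19 + 26)**2 = (40/111 + 6) - 1*45**2 = 706/111 - 1*2025 = 706/111 - 2025 = -224069/111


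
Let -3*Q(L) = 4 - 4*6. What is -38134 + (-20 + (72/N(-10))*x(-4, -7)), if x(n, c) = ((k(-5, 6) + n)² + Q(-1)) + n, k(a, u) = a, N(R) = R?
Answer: -193782/5 ≈ -38756.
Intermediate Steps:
Q(L) = 20/3 (Q(L) = -(4 - 4*6)/3 = -(4 - 24)/3 = -⅓*(-20) = 20/3)
x(n, c) = 20/3 + n + (-5 + n)² (x(n, c) = ((-5 + n)² + 20/3) + n = (20/3 + (-5 + n)²) + n = 20/3 + n + (-5 + n)²)
-38134 + (-20 + (72/N(-10))*x(-4, -7)) = -38134 + (-20 + (72/(-10))*(95/3 + (-4)² - 9*(-4))) = -38134 + (-20 + (72*(-⅒))*(95/3 + 16 + 36)) = -38134 + (-20 - 36/5*251/3) = -38134 + (-20 - 3012/5) = -38134 - 3112/5 = -193782/5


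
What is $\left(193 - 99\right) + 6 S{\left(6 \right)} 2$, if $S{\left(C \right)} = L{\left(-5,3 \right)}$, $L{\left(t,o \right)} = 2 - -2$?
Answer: $142$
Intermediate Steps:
$L{\left(t,o \right)} = 4$ ($L{\left(t,o \right)} = 2 + 2 = 4$)
$S{\left(C \right)} = 4$
$\left(193 - 99\right) + 6 S{\left(6 \right)} 2 = \left(193 - 99\right) + 6 \cdot 4 \cdot 2 = \left(193 - 99\right) + 24 \cdot 2 = 94 + 48 = 142$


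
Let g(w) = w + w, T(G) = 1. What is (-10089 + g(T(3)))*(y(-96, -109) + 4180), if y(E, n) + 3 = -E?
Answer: -43101751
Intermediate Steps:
y(E, n) = -3 - E
g(w) = 2*w
(-10089 + g(T(3)))*(y(-96, -109) + 4180) = (-10089 + 2*1)*((-3 - 1*(-96)) + 4180) = (-10089 + 2)*((-3 + 96) + 4180) = -10087*(93 + 4180) = -10087*4273 = -43101751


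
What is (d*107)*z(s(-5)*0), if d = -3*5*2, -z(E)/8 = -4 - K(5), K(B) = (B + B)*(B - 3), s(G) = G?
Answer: -616320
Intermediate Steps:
K(B) = 2*B*(-3 + B) (K(B) = (2*B)*(-3 + B) = 2*B*(-3 + B))
z(E) = 192 (z(E) = -8*(-4 - 2*5*(-3 + 5)) = -8*(-4 - 2*5*2) = -8*(-4 - 1*20) = -8*(-4 - 20) = -8*(-24) = 192)
d = -30 (d = -15*2 = -30)
(d*107)*z(s(-5)*0) = -30*107*192 = -3210*192 = -616320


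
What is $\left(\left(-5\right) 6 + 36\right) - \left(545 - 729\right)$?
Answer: $190$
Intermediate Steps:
$\left(\left(-5\right) 6 + 36\right) - \left(545 - 729\right) = \left(-30 + 36\right) + \left(\left(697 + 729\right) - 1242\right) = 6 + \left(1426 - 1242\right) = 6 + 184 = 190$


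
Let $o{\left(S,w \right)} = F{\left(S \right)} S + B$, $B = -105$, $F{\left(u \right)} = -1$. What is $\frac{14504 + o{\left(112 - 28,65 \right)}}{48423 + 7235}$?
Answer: $\frac{14315}{55658} \approx 0.2572$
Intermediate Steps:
$o{\left(S,w \right)} = -105 - S$ ($o{\left(S,w \right)} = - S - 105 = -105 - S$)
$\frac{14504 + o{\left(112 - 28,65 \right)}}{48423 + 7235} = \frac{14504 - \left(217 - 28\right)}{48423 + 7235} = \frac{14504 - 189}{55658} = \left(14504 - 189\right) \frac{1}{55658} = 14315 \cdot \frac{1}{55658} = \frac{14315}{55658}$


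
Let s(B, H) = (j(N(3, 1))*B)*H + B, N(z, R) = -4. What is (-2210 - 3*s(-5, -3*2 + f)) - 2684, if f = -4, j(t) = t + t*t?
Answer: -6679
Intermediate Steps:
j(t) = t + t²
s(B, H) = B + 12*B*H (s(B, H) = ((-4*(1 - 4))*B)*H + B = ((-4*(-3))*B)*H + B = (12*B)*H + B = 12*B*H + B = B + 12*B*H)
(-2210 - 3*s(-5, -3*2 + f)) - 2684 = (-2210 - (-15)*(1 + 12*(-3*2 - 4))) - 2684 = (-2210 - (-15)*(1 + 12*(-6 - 4))) - 2684 = (-2210 - (-15)*(1 + 12*(-10))) - 2684 = (-2210 - (-15)*(1 - 120)) - 2684 = (-2210 - (-15)*(-119)) - 2684 = (-2210 - 3*595) - 2684 = (-2210 - 1785) - 2684 = -3995 - 2684 = -6679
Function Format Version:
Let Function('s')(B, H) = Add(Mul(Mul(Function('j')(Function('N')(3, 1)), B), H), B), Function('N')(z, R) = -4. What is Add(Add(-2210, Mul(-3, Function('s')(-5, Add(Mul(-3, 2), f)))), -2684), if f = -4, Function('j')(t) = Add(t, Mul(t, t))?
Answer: -6679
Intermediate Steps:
Function('j')(t) = Add(t, Pow(t, 2))
Function('s')(B, H) = Add(B, Mul(12, B, H)) (Function('s')(B, H) = Add(Mul(Mul(Mul(-4, Add(1, -4)), B), H), B) = Add(Mul(Mul(Mul(-4, -3), B), H), B) = Add(Mul(Mul(12, B), H), B) = Add(Mul(12, B, H), B) = Add(B, Mul(12, B, H)))
Add(Add(-2210, Mul(-3, Function('s')(-5, Add(Mul(-3, 2), f)))), -2684) = Add(Add(-2210, Mul(-3, Mul(-5, Add(1, Mul(12, Add(Mul(-3, 2), -4)))))), -2684) = Add(Add(-2210, Mul(-3, Mul(-5, Add(1, Mul(12, Add(-6, -4)))))), -2684) = Add(Add(-2210, Mul(-3, Mul(-5, Add(1, Mul(12, -10))))), -2684) = Add(Add(-2210, Mul(-3, Mul(-5, Add(1, -120)))), -2684) = Add(Add(-2210, Mul(-3, Mul(-5, -119))), -2684) = Add(Add(-2210, Mul(-3, 595)), -2684) = Add(Add(-2210, -1785), -2684) = Add(-3995, -2684) = -6679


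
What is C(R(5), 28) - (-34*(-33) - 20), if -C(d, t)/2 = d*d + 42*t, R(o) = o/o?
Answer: -3456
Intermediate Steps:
R(o) = 1
C(d, t) = -84*t - 2*d**2 (C(d, t) = -2*(d*d + 42*t) = -2*(d**2 + 42*t) = -84*t - 2*d**2)
C(R(5), 28) - (-34*(-33) - 20) = (-84*28 - 2*1**2) - (-34*(-33) - 20) = (-2352 - 2*1) - (1122 - 20) = (-2352 - 2) - 1*1102 = -2354 - 1102 = -3456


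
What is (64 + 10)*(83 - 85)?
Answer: -148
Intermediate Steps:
(64 + 10)*(83 - 85) = 74*(-2) = -148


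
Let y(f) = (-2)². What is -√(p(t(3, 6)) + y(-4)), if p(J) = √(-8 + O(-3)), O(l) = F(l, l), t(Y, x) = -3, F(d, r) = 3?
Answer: -√(4 + I*√5) ≈ -2.0715 - 0.53971*I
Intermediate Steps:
O(l) = 3
y(f) = 4
p(J) = I*√5 (p(J) = √(-8 + 3) = √(-5) = I*√5)
-√(p(t(3, 6)) + y(-4)) = -√(I*√5 + 4) = -√(4 + I*√5)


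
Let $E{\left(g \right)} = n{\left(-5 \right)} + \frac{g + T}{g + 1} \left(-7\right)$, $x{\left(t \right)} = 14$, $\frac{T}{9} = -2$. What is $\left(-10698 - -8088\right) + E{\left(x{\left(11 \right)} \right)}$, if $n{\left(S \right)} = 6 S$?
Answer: $- \frac{39572}{15} \approx -2638.1$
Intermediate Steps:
$T = -18$ ($T = 9 \left(-2\right) = -18$)
$E{\left(g \right)} = -30 - \frac{7 \left(-18 + g\right)}{1 + g}$ ($E{\left(g \right)} = 6 \left(-5\right) + \frac{g - 18}{g + 1} \left(-7\right) = -30 + \frac{-18 + g}{1 + g} \left(-7\right) = -30 - \frac{7 \left(-18 + g\right)}{1 + g}$)
$\left(-10698 - -8088\right) + E{\left(x{\left(11 \right)} \right)} = \left(-10698 - -8088\right) + \frac{96 - 518}{1 + 14} = \left(-10698 + 8088\right) + \frac{96 - 518}{15} = -2610 + \frac{1}{15} \left(-422\right) = -2610 - \frac{422}{15} = - \frac{39572}{15}$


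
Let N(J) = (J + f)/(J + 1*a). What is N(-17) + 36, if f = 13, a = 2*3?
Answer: 400/11 ≈ 36.364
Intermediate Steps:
a = 6
N(J) = (13 + J)/(6 + J) (N(J) = (J + 13)/(J + 1*6) = (13 + J)/(J + 6) = (13 + J)/(6 + J))
N(-17) + 36 = (13 - 17)/(6 - 17) + 36 = -4/(-11) + 36 = -1/11*(-4) + 36 = 4/11 + 36 = 400/11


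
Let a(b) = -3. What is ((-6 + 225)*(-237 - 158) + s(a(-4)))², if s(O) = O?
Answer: 7483634064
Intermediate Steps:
((-6 + 225)*(-237 - 158) + s(a(-4)))² = ((-6 + 225)*(-237 - 158) - 3)² = (219*(-395) - 3)² = (-86505 - 3)² = (-86508)² = 7483634064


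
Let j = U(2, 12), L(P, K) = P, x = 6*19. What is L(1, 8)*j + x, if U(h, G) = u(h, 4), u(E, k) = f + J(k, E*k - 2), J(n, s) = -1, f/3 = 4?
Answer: 125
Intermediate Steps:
f = 12 (f = 3*4 = 12)
x = 114
u(E, k) = 11 (u(E, k) = 12 - 1 = 11)
U(h, G) = 11
j = 11
L(1, 8)*j + x = 1*11 + 114 = 11 + 114 = 125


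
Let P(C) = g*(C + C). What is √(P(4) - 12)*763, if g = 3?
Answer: 1526*√3 ≈ 2643.1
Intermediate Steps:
P(C) = 6*C (P(C) = 3*(C + C) = 3*(2*C) = 6*C)
√(P(4) - 12)*763 = √(6*4 - 12)*763 = √(24 - 12)*763 = √12*763 = (2*√3)*763 = 1526*√3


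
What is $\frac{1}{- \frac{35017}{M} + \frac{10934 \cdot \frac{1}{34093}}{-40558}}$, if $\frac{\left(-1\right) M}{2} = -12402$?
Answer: $- \frac{2449827110484}{3458558153081} \approx -0.70834$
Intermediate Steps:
$M = 24804$ ($M = \left(-2\right) \left(-12402\right) = 24804$)
$\frac{1}{- \frac{35017}{M} + \frac{10934 \cdot \frac{1}{34093}}{-40558}} = \frac{1}{- \frac{35017}{24804} + \frac{10934 \cdot \frac{1}{34093}}{-40558}} = \frac{1}{\left(-35017\right) \frac{1}{24804} + 10934 \cdot \frac{1}{34093} \left(- \frac{1}{40558}\right)} = \frac{1}{- \frac{35017}{24804} + \frac{10934}{34093} \left(- \frac{1}{40558}\right)} = \frac{1}{- \frac{35017}{24804} - \frac{781}{98767421}} = \frac{1}{- \frac{3458558153081}{2449827110484}} = - \frac{2449827110484}{3458558153081}$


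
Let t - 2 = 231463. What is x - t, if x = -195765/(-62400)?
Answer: -962881349/4160 ≈ -2.3146e+5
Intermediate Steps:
t = 231465 (t = 2 + 231463 = 231465)
x = 13051/4160 (x = -195765*(-1/62400) = 13051/4160 ≈ 3.1373)
x - t = 13051/4160 - 1*231465 = 13051/4160 - 231465 = -962881349/4160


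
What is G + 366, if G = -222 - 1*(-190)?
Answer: 334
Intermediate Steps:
G = -32 (G = -222 + 190 = -32)
G + 366 = -32 + 366 = 334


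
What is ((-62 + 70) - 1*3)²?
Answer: 25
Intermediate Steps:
((-62 + 70) - 1*3)² = (8 - 3)² = 5² = 25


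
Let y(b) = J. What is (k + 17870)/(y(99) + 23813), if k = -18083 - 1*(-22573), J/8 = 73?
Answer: 22360/24397 ≈ 0.91651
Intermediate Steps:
J = 584 (J = 8*73 = 584)
y(b) = 584
k = 4490 (k = -18083 + 22573 = 4490)
(k + 17870)/(y(99) + 23813) = (4490 + 17870)/(584 + 23813) = 22360/24397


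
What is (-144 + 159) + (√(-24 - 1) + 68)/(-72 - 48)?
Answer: 433/30 - I/24 ≈ 14.433 - 0.041667*I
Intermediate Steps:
(-144 + 159) + (√(-24 - 1) + 68)/(-72 - 48) = 15 + (√(-25) + 68)/(-120) = 15 + (5*I + 68)*(-1/120) = 15 + (68 + 5*I)*(-1/120) = 15 + (-17/30 - I/24) = 433/30 - I/24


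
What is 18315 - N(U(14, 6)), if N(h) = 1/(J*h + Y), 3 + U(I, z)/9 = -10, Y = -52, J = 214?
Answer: 459523351/25090 ≈ 18315.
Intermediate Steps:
U(I, z) = -117 (U(I, z) = -27 + 9*(-10) = -27 - 90 = -117)
N(h) = 1/(-52 + 214*h) (N(h) = 1/(214*h - 52) = 1/(-52 + 214*h))
18315 - N(U(14, 6)) = 18315 - 1/(2*(-26 + 107*(-117))) = 18315 - 1/(2*(-26 - 12519)) = 18315 - 1/(2*(-12545)) = 18315 - (-1)/(2*12545) = 18315 - 1*(-1/25090) = 18315 + 1/25090 = 459523351/25090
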